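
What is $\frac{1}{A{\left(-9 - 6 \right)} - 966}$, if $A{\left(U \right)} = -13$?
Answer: $- \frac{1}{979} \approx -0.0010215$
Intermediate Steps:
$\frac{1}{A{\left(-9 - 6 \right)} - 966} = \frac{1}{-13 - 966} = \frac{1}{-979} = - \frac{1}{979}$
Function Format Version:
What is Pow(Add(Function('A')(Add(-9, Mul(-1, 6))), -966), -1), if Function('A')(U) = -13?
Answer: Rational(-1, 979) ≈ -0.0010215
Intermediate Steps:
Pow(Add(Function('A')(Add(-9, Mul(-1, 6))), -966), -1) = Pow(Add(-13, -966), -1) = Pow(-979, -1) = Rational(-1, 979)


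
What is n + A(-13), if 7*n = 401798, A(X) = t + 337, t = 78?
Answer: 404703/7 ≈ 57815.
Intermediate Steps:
A(X) = 415 (A(X) = 78 + 337 = 415)
n = 401798/7 (n = (1/7)*401798 = 401798/7 ≈ 57400.)
n + A(-13) = 401798/7 + 415 = 404703/7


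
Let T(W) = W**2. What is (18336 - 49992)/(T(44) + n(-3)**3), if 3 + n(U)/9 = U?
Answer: 3957/19441 ≈ 0.20354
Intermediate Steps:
n(U) = -27 + 9*U
(18336 - 49992)/(T(44) + n(-3)**3) = (18336 - 49992)/(44**2 + (-27 + 9*(-3))**3) = -31656/(1936 + (-27 - 27)**3) = -31656/(1936 + (-54)**3) = -31656/(1936 - 157464) = -31656/(-155528) = -31656*(-1/155528) = 3957/19441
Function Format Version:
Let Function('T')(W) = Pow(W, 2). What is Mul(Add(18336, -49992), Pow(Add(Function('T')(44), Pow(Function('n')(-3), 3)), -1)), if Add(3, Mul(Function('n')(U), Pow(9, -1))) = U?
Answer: Rational(3957, 19441) ≈ 0.20354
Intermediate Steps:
Function('n')(U) = Add(-27, Mul(9, U))
Mul(Add(18336, -49992), Pow(Add(Function('T')(44), Pow(Function('n')(-3), 3)), -1)) = Mul(Add(18336, -49992), Pow(Add(Pow(44, 2), Pow(Add(-27, Mul(9, -3)), 3)), -1)) = Mul(-31656, Pow(Add(1936, Pow(Add(-27, -27), 3)), -1)) = Mul(-31656, Pow(Add(1936, Pow(-54, 3)), -1)) = Mul(-31656, Pow(Add(1936, -157464), -1)) = Mul(-31656, Pow(-155528, -1)) = Mul(-31656, Rational(-1, 155528)) = Rational(3957, 19441)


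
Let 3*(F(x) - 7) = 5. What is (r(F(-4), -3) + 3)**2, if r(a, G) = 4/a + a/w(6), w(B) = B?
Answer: 329476/13689 ≈ 24.069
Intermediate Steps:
F(x) = 26/3 (F(x) = 7 + (1/3)*5 = 7 + 5/3 = 26/3)
r(a, G) = 4/a + a/6
(r(F(-4), -3) + 3)**2 = ((4/(26/3) + (1/6)*(26/3)) + 3)**2 = ((4*(3/26) + 13/9) + 3)**2 = ((6/13 + 13/9) + 3)**2 = (223/117 + 3)**2 = (574/117)**2 = 329476/13689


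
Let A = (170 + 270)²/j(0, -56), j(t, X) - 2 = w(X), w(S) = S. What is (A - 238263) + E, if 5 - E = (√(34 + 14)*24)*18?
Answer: -6529766/27 - 1728*√3 ≈ -2.4484e+5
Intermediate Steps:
j(t, X) = 2 + X
A = -96800/27 (A = (170 + 270)²/(2 - 56) = 440²/(-54) = 193600*(-1/54) = -96800/27 ≈ -3585.2)
E = 5 - 1728*√3 (E = 5 - √(34 + 14)*24*18 = 5 - √48*24*18 = 5 - (4*√3)*24*18 = 5 - 96*√3*18 = 5 - 1728*√3 ≈ -2988.0)
(A - 238263) + E = (-96800/27 - 238263) + (5 - 1728*√3) = -6529901/27 + (5 - 1728*√3) = -6529766/27 - 1728*√3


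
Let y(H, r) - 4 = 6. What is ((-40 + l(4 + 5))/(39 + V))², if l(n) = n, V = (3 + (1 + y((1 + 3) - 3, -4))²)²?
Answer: 961/237622225 ≈ 4.0442e-6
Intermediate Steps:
y(H, r) = 10 (y(H, r) = 4 + 6 = 10)
V = 15376 (V = (3 + (1 + 10)²)² = (3 + 11²)² = (3 + 121)² = 124² = 15376)
((-40 + l(4 + 5))/(39 + V))² = ((-40 + (4 + 5))/(39 + 15376))² = ((-40 + 9)/15415)² = (-31*1/15415)² = (-31/15415)² = 961/237622225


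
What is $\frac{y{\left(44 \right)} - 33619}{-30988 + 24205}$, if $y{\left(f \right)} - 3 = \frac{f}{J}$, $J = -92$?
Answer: $\frac{773179}{156009} \approx 4.956$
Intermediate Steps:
$y{\left(f \right)} = 3 - \frac{f}{92}$ ($y{\left(f \right)} = 3 + \frac{f}{-92} = 3 + f \left(- \frac{1}{92}\right) = 3 - \frac{f}{92}$)
$\frac{y{\left(44 \right)} - 33619}{-30988 + 24205} = \frac{\left(3 - \frac{11}{23}\right) - 33619}{-30988 + 24205} = \frac{\left(3 - \frac{11}{23}\right) - 33619}{-6783} = \left(\frac{58}{23} - 33619\right) \left(- \frac{1}{6783}\right) = \left(- \frac{773179}{23}\right) \left(- \frac{1}{6783}\right) = \frac{773179}{156009}$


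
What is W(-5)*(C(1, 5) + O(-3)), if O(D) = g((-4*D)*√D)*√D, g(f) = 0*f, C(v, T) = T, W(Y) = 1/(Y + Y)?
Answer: -½ ≈ -0.50000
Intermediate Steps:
W(Y) = 1/(2*Y)
g(f) = 0
O(D) = 0 (O(D) = 0*√D = 0)
W(-5)*(C(1, 5) + O(-3)) = ((½)/(-5))*(5 + 0) = ((½)*(-⅕))*5 = -⅒*5 = -½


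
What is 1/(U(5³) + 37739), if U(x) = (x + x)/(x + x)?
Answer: 1/37740 ≈ 2.6497e-5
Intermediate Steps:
U(x) = 1 (U(x) = (2*x)/((2*x)) = (2*x)*(1/(2*x)) = 1)
1/(U(5³) + 37739) = 1/(1 + 37739) = 1/37740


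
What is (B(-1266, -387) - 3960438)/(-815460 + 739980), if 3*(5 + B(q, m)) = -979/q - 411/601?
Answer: 9040099202861/172290497040 ≈ 52.470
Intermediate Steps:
B(q, m) = -3142/601 - 979/(3*q) (B(q, m) = -5 + (-979/q - 411/601)/3 = -5 + (-411/601 - 979/q)/3 = -5 + (-137/601 - 979/(3*q)) = -3142/601 - 979/(3*q))
(B(-1266, -387) - 3960438)/(-815460 + 739980) = ((1/1803)*(-588379 - 9426*(-1266))/(-1266) - 3960438)/(-815460 + 739980) = ((1/1803)*(-1/1266)*(-588379 + 11933316) - 3960438)/(-75480) = ((1/1803)*(-1/1266)*11344937 - 3960438)*(-1/75480) = (-11344937/2282598 - 3960438)*(-1/75480) = -9040099202861/2282598*(-1/75480) = 9040099202861/172290497040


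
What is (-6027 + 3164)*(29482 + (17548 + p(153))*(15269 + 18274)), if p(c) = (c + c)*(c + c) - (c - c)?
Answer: -10677485190022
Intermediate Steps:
p(c) = 4*c**2 (p(c) = (2*c)*(2*c) - 1*0 = 4*c**2 + 0 = 4*c**2)
(-6027 + 3164)*(29482 + (17548 + p(153))*(15269 + 18274)) = (-6027 + 3164)*(29482 + (17548 + 4*153**2)*(15269 + 18274)) = -2863*(29482 + (17548 + 4*23409)*33543) = -2863*(29482 + (17548 + 93636)*33543) = -2863*(29482 + 111184*33543) = -2863*(29482 + 3729444912) = -2863*3729474394 = -10677485190022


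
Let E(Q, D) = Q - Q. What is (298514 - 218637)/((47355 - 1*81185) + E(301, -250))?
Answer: -79877/33830 ≈ -2.3611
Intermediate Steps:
E(Q, D) = 0
(298514 - 218637)/((47355 - 1*81185) + E(301, -250)) = (298514 - 218637)/((47355 - 1*81185) + 0) = 79877/((47355 - 81185) + 0) = 79877/(-33830 + 0) = 79877/(-33830) = 79877*(-1/33830) = -79877/33830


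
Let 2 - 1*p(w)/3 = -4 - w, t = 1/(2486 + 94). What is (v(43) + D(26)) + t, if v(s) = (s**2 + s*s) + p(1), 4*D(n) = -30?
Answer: 9575671/2580 ≈ 3711.5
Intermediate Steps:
t = 1/2580 ≈ 0.00038760
p(w) = 18 + 3*w (p(w) = 6 - 3*(-4 - w) = 6 + (12 + 3*w) = 18 + 3*w)
D(n) = -15/2 (D(n) = (1/4)*(-30) = -15/2)
v(s) = 21 + 2*s**2 (v(s) = (s**2 + s*s) + (18 + 3*1) = (s**2 + s**2) + (18 + 3) = 2*s**2 + 21 = 21 + 2*s**2)
(v(43) + D(26)) + t = ((21 + 2*43**2) - 15/2) + 1/2580 = ((21 + 2*1849) - 15/2) + 1/2580 = ((21 + 3698) - 15/2) + 1/2580 = (3719 - 15/2) + 1/2580 = 7423/2 + 1/2580 = 9575671/2580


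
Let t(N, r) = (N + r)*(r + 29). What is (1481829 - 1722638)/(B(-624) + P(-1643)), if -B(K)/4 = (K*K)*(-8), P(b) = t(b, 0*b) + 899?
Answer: -240809/12413284 ≈ -0.019399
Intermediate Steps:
t(N, r) = (29 + r)*(N + r) (t(N, r) = (N + r)*(29 + r) = (29 + r)*(N + r))
P(b) = 899 + 29*b (P(b) = ((0*b)**2 + 29*b + 29*(0*b) + b*(0*b)) + 899 = (0**2 + 29*b + 29*0 + b*0) + 899 = (0 + 29*b + 0 + 0) + 899 = 29*b + 899 = 899 + 29*b)
B(K) = 32*K**2 (B(K) = -4*K*K*(-8) = -4*K**2*(-8) = -(-32)*K**2 = 32*K**2)
(1481829 - 1722638)/(B(-624) + P(-1643)) = (1481829 - 1722638)/(32*(-624)**2 + (899 + 29*(-1643))) = -240809/(32*389376 + (899 - 47647)) = -240809/(12460032 - 46748) = -240809/12413284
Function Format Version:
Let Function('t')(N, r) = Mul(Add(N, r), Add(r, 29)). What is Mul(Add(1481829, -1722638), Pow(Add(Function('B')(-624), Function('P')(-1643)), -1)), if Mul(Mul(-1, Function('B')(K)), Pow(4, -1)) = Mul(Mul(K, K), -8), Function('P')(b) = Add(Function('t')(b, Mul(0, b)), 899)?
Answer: Rational(-240809, 12413284) ≈ -0.019399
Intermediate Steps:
Function('t')(N, r) = Mul(Add(29, r), Add(N, r)) (Function('t')(N, r) = Mul(Add(N, r), Add(29, r)) = Mul(Add(29, r), Add(N, r)))
Function('P')(b) = Add(899, Mul(29, b)) (Function('P')(b) = Add(Add(Pow(Mul(0, b), 2), Mul(29, b), Mul(29, Mul(0, b)), Mul(b, Mul(0, b))), 899) = Add(Add(Pow(0, 2), Mul(29, b), Mul(29, 0), Mul(b, 0)), 899) = Add(Add(0, Mul(29, b), 0, 0), 899) = Add(Mul(29, b), 899) = Add(899, Mul(29, b)))
Function('B')(K) = Mul(32, Pow(K, 2)) (Function('B')(K) = Mul(-4, Mul(Mul(K, K), -8)) = Mul(-4, Mul(Pow(K, 2), -8)) = Mul(-4, Mul(-8, Pow(K, 2))) = Mul(32, Pow(K, 2)))
Mul(Add(1481829, -1722638), Pow(Add(Function('B')(-624), Function('P')(-1643)), -1)) = Mul(Add(1481829, -1722638), Pow(Add(Mul(32, Pow(-624, 2)), Add(899, Mul(29, -1643))), -1)) = Mul(-240809, Pow(Add(Mul(32, 389376), Add(899, -47647)), -1)) = Mul(-240809, Pow(Add(12460032, -46748), -1)) = Mul(-240809, Pow(12413284, -1)) = Mul(-240809, Rational(1, 12413284)) = Rational(-240809, 12413284)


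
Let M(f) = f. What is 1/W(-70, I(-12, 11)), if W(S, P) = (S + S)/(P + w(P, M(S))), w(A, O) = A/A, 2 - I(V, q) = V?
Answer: -3/28 ≈ -0.10714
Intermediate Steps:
I(V, q) = 2 - V
w(A, O) = 1
W(S, P) = 2*S/(1 + P) (W(S, P) = (S + S)/(P + 1) = (2*S)/(1 + P) = 2*S/(1 + P))
1/W(-70, I(-12, 11)) = 1/(2*(-70)/(1 + (2 - 1*(-12)))) = 1/(2*(-70)/(1 + (2 + 12))) = 1/(2*(-70)/(1 + 14)) = 1/(2*(-70)/15) = 1/(2*(-70)*(1/15)) = 1/(-28/3) = -3/28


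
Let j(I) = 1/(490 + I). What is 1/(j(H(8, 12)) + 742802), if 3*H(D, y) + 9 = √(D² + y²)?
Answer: 1585371969409/1177617472876645193 + 12*√13/1177617472876645193 ≈ 1.3463e-6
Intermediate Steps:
H(D, y) = -3 + √(D² + y²)/3
1/(j(H(8, 12)) + 742802) = 1/(1/(490 + (-3 + √(8² + 12²)/3)) + 742802) = 1/(1/(490 + (-3 + √(64 + 144)/3)) + 742802) = 1/(1/(490 + (-3 + √208/3)) + 742802) = 1/(1/(490 + (-3 + (4*√13)/3)) + 742802) = 1/(1/(490 + (-3 + 4*√13/3)) + 742802) = 1/(1/(487 + 4*√13/3) + 742802) = 1/(742802 + 1/(487 + 4*√13/3))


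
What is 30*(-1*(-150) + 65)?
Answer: 6450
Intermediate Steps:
30*(-1*(-150) + 65) = 30*(150 + 65) = 30*215 = 6450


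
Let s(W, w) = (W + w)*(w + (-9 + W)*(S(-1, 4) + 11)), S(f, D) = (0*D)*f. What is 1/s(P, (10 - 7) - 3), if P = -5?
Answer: 1/770 ≈ 0.0012987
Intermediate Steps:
S(f, D) = 0 (S(f, D) = 0*f = 0)
s(W, w) = (W + w)*(-99 + w + 11*W) (s(W, w) = (W + w)*(w + (-9 + W)*(0 + 11)) = (W + w)*(w + (-9 + W)*11) = (W + w)*(w + (-99 + 11*W)) = (W + w)*(-99 + w + 11*W))
1/s(P, (10 - 7) - 3) = 1/(((10 - 7) - 3)² - 99*(-5) - 99*((10 - 7) - 3) + 11*(-5)² + 12*(-5)*((10 - 7) - 3)) = 1/((3 - 3)² + 495 - 99*(3 - 3) + 11*25 + 12*(-5)*(3 - 3)) = 1/(0² + 495 - 99*0 + 275 + 12*(-5)*0) = 1/(0 + 495 + 0 + 275 + 0) = 1/770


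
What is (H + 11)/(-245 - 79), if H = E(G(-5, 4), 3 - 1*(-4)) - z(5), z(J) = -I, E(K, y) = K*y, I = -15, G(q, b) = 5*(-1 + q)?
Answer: 107/162 ≈ 0.66049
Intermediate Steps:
G(q, b) = -5 + 5*q
z(J) = 15 (z(J) = -1*(-15) = 15)
H = -225 (H = (-5 + 5*(-5))*(3 - 1*(-4)) - 1*15 = (-5 - 25)*(3 + 4) - 15 = -30*7 - 15 = -210 - 15 = -225)
(H + 11)/(-245 - 79) = (-225 + 11)/(-245 - 79) = -214/(-324) = -214*(-1/324) = 107/162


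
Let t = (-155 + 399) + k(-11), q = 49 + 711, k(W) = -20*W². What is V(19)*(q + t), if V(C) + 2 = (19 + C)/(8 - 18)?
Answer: 41064/5 ≈ 8212.8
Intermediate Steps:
q = 760
t = -2176 (t = (-155 + 399) - 20*(-11)² = 244 - 20*121 = 244 - 2420 = -2176)
V(C) = -39/10 - C/10 (V(C) = -2 + (19 + C)/(8 - 18) = -2 + (19 + C)/(-10) = -2 + (19 + C)*(-⅒) = -2 + (-19/10 - C/10) = -39/10 - C/10)
V(19)*(q + t) = (-39/10 - ⅒*19)*(760 - 2176) = (-39/10 - 19/10)*(-1416) = -29/5*(-1416) = 41064/5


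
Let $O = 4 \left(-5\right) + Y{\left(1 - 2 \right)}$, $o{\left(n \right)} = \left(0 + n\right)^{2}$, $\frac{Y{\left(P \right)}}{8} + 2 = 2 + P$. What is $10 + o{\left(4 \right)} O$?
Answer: $-438$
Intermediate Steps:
$Y{\left(P \right)} = 8 P$ ($Y{\left(P \right)} = -16 + 8 \left(2 + P\right) = -16 + \left(16 + 8 P\right) = 8 P$)
$o{\left(n \right)} = n^{2}$
$O = -28$ ($O = 4 \left(-5\right) + 8 \left(1 - 2\right) = -20 + 8 \left(-1\right) = -20 - 8 = -28$)
$10 + o{\left(4 \right)} O = 10 + 4^{2} \left(-28\right) = 10 + 16 \left(-28\right) = 10 - 448 = -438$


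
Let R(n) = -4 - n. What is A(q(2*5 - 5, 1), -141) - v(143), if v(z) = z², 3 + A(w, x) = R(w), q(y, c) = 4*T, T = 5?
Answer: -20476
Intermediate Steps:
q(y, c) = 20 (q(y, c) = 4*5 = 20)
A(w, x) = -7 - w (A(w, x) = -3 + (-4 - w) = -7 - w)
A(q(2*5 - 5, 1), -141) - v(143) = (-7 - 1*20) - 1*143² = (-7 - 20) - 1*20449 = -27 - 20449 = -20476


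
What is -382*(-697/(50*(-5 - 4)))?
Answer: -133127/225 ≈ -591.68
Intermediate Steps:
-382*(-697/(50*(-5 - 4))) = -382/(((5*(-9))*10)*(-1/697)) = -382/(-45*10*(-1/697)) = -382/((-450*(-1/697))) = -382/450/697 = -382*697/450 = -133127/225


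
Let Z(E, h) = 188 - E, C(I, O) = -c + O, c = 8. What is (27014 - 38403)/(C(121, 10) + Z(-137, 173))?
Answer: -11389/327 ≈ -34.829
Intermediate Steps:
C(I, O) = -8 + O (C(I, O) = -1*8 + O = -8 + O)
(27014 - 38403)/(C(121, 10) + Z(-137, 173)) = (27014 - 38403)/((-8 + 10) + (188 - 1*(-137))) = -11389/(2 + (188 + 137)) = -11389/(2 + 325) = -11389/327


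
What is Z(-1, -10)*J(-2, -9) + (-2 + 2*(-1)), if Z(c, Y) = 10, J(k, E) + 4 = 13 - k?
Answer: 106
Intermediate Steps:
J(k, E) = 9 - k (J(k, E) = -4 + (13 - k) = 9 - k)
Z(-1, -10)*J(-2, -9) + (-2 + 2*(-1)) = 10*(9 - 1*(-2)) + (-2 + 2*(-1)) = 10*(9 + 2) + (-2 - 2) = 10*11 - 4 = 110 - 4 = 106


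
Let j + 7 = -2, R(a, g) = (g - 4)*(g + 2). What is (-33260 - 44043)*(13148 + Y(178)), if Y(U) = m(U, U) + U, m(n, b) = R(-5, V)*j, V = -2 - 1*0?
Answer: -1030139778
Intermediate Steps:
V = -2 (V = -2 + 0 = -2)
R(a, g) = (-4 + g)*(2 + g)
j = -9 (j = -7 - 2 = -9)
m(n, b) = 0 (m(n, b) = (-8 + (-2)² - 2*(-2))*(-9) = (-8 + 4 + 4)*(-9) = 0*(-9) = 0)
Y(U) = U (Y(U) = 0 + U = U)
(-33260 - 44043)*(13148 + Y(178)) = (-33260 - 44043)*(13148 + 178) = -77303*13326 = -1030139778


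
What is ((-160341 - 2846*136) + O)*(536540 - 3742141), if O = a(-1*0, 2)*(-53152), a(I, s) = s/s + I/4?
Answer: 1925120474949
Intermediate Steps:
a(I, s) = 1 + I/4 (a(I, s) = 1 + I*(1/4) = 1 + I/4)
O = -53152 (O = (1 + (-1*0)/4)*(-53152) = (1 + (1/4)*0)*(-53152) = (1 + 0)*(-53152) = 1*(-53152) = -53152)
((-160341 - 2846*136) + O)*(536540 - 3742141) = ((-160341 - 2846*136) - 53152)*(536540 - 3742141) = ((-160341 - 1*387056) - 53152)*(-3205601) = ((-160341 - 387056) - 53152)*(-3205601) = (-547397 - 53152)*(-3205601) = -600549*(-3205601) = 1925120474949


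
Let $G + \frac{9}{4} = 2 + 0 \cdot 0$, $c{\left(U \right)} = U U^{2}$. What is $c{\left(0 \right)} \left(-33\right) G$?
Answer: $0$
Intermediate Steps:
$c{\left(U \right)} = U^{3}$
$G = - \frac{1}{4}$ ($G = - \frac{9}{4} + \left(2 + 0 \cdot 0\right) = - \frac{9}{4} + \left(2 + 0\right) = - \frac{9}{4} + 2 = - \frac{1}{4} \approx -0.25$)
$c{\left(0 \right)} \left(-33\right) G = 0^{3} \left(-33\right) \left(- \frac{1}{4}\right) = 0 \left(-33\right) \left(- \frac{1}{4}\right) = 0 \left(- \frac{1}{4}\right) = 0$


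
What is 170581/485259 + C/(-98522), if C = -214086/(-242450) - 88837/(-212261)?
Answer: 30887440164297106037/87870112292714024325 ≈ 0.35151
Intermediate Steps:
C = 4784331364/3675905675 (C = -214086*(-1/242450) - 88837*(-1/212261) = 107043/121225 + 12691/30323 = 4784331364/3675905675 ≈ 1.3015)
170581/485259 + C/(-98522) = 170581/485259 + (4784331364/3675905675)/(-98522) = 170581*(1/485259) + (4784331364/3675905675)*(-1/98522) = 170581/485259 - 2392165682/181078789456175 = 30887440164297106037/87870112292714024325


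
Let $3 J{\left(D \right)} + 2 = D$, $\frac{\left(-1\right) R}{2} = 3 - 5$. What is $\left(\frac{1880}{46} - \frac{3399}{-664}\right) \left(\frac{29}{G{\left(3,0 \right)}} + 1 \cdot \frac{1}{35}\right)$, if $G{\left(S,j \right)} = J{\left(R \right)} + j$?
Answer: $\frac{2140020839}{1069040} \approx 2001.8$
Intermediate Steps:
$R = 4$ ($R = - 2 \left(3 - 5\right) = \left(-2\right) \left(-2\right) = 4$)
$J{\left(D \right)} = - \frac{2}{3} + \frac{D}{3}$
$G{\left(S,j \right)} = \frac{2}{3} + j$ ($G{\left(S,j \right)} = \left(- \frac{2}{3} + \frac{1}{3} \cdot 4\right) + j = \left(- \frac{2}{3} + \frac{4}{3}\right) + j = \frac{2}{3} + j$)
$\left(\frac{1880}{46} - \frac{3399}{-664}\right) \left(\frac{29}{G{\left(3,0 \right)}} + 1 \cdot \frac{1}{35}\right) = \left(\frac{1880}{46} - \frac{3399}{-664}\right) \left(\frac{29}{\frac{2}{3} + 0} + 1 \cdot \frac{1}{35}\right) = \left(1880 \cdot \frac{1}{46} - - \frac{3399}{664}\right) \left(\frac{29}{\frac{2}{3}} + 1 \cdot \frac{1}{35}\right) = \left(\frac{940}{23} + \frac{3399}{664}\right) \left(29 \cdot \frac{3}{2} + \frac{1}{35}\right) = \frac{702337 \left(\frac{87}{2} + \frac{1}{35}\right)}{15272} = \frac{702337}{15272} \cdot \frac{3047}{70} = \frac{2140020839}{1069040}$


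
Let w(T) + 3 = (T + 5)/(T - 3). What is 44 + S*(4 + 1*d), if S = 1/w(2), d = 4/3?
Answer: 652/15 ≈ 43.467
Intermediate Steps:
d = 4/3 (d = 4*(⅓) = 4/3 ≈ 1.3333)
w(T) = -3 + (5 + T)/(-3 + T) (w(T) = -3 + (T + 5)/(T - 3) = -3 + (5 + T)/(-3 + T))
S = -⅒ (S = 1/(2*(7 - 1*2)/(-3 + 2)) = 1/(2*(7 - 2)/(-1)) = 1/(2*(-1)*5) = 1/(-10) = -⅒ ≈ -0.10000)
44 + S*(4 + 1*d) = 44 - (4 + 1*(4/3))/10 = 44 - (4 + 4/3)/10 = 44 - ⅒*16/3 = 44 - 8/15 = 652/15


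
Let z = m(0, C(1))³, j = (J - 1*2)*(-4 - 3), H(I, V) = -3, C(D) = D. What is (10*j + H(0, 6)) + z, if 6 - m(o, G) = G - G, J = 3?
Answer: 143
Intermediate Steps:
j = -7 (j = (3 - 1*2)*(-4 - 3) = (3 - 2)*(-7) = 1*(-7) = -7)
m(o, G) = 6 (m(o, G) = 6 - (G - G) = 6 - 1*0 = 6 + 0 = 6)
z = 216 (z = 6³ = 216)
(10*j + H(0, 6)) + z = (10*(-7) - 3) + 216 = (-70 - 3) + 216 = -73 + 216 = 143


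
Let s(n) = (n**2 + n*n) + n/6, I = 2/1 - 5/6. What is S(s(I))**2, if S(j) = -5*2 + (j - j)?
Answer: 100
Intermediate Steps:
I = 7/6 (I = 2*1 - 5*1/6 = 2 - 5/6 = 7/6 ≈ 1.1667)
s(n) = 2*n**2 + n/6 (s(n) = (n**2 + n**2) + n*(1/6) = 2*n**2 + n/6)
S(j) = -10 (S(j) = -10 + 0 = -10)
S(s(I))**2 = (-10)**2 = 100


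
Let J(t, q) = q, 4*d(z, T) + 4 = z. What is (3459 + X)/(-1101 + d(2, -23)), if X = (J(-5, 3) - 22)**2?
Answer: -7640/2203 ≈ -3.4680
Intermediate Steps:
d(z, T) = -1 + z/4
X = 361 (X = (3 - 22)**2 = (-19)**2 = 361)
(3459 + X)/(-1101 + d(2, -23)) = (3459 + 361)/(-1101 + (-1 + (1/4)*2)) = 3820/(-1101 + (-1 + 1/2)) = 3820/(-1101 - 1/2) = 3820/(-2203/2) = 3820*(-2/2203) = -7640/2203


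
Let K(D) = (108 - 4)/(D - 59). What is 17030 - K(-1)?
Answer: 255476/15 ≈ 17032.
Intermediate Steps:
K(D) = 104/(-59 + D)
17030 - K(-1) = 17030 - 104/(-59 - 1) = 17030 - 104/(-60) = 17030 - 104*(-1)/60 = 17030 - 1*(-26/15) = 17030 + 26/15 = 255476/15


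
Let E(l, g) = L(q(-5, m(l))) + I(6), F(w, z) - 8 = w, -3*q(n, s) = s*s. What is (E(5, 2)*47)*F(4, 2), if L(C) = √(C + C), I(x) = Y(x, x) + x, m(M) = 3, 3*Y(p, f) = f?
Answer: 4512 + 564*I*√6 ≈ 4512.0 + 1381.5*I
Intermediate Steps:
Y(p, f) = f/3
q(n, s) = -s²/3 (q(n, s) = -s*s/3 = -s²/3)
F(w, z) = 8 + w
I(x) = 4*x/3 (I(x) = x/3 + x = 4*x/3)
L(C) = √2*√C (L(C) = √(2*C) = √2*√C)
E(l, g) = 8 + I*√6 (E(l, g) = √2*√(-⅓*3²) + (4/3)*6 = √2*√(-⅓*9) + 8 = √2*√(-3) + 8 = √2*(I*√3) + 8 = I*√6 + 8 = 8 + I*√6)
(E(5, 2)*47)*F(4, 2) = ((8 + I*√6)*47)*(8 + 4) = (376 + 47*I*√6)*12 = 4512 + 564*I*√6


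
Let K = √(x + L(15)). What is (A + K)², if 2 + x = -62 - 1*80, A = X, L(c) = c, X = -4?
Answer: (4 - I*√129)² ≈ -113.0 - 90.863*I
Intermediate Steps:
A = -4
x = -144 (x = -2 + (-62 - 1*80) = -2 + (-62 - 80) = -2 - 142 = -144)
K = I*√129 (K = √(-144 + 15) = √(-129) = I*√129 ≈ 11.358*I)
(A + K)² = (-4 + I*√129)²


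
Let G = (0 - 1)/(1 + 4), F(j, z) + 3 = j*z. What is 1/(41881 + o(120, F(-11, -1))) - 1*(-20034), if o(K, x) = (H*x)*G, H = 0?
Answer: 839043955/41881 ≈ 20034.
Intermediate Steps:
F(j, z) = -3 + j*z
G = -1/5 ≈ -0.20000
o(K, x) = 0 (o(K, x) = (0*x)*(-1/5) = 0*(-1/5) = 0)
1/(41881 + o(120, F(-11, -1))) - 1*(-20034) = 1/(41881 + 0) - 1*(-20034) = 1/41881 + 20034 = 839043955/41881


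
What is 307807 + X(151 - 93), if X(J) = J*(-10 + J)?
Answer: 310591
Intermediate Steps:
307807 + X(151 - 93) = 307807 + (151 - 93)*(-10 + (151 - 93)) = 307807 + 58*(-10 + 58) = 307807 + 58*48 = 307807 + 2784 = 310591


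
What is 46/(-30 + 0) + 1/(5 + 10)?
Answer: -22/15 ≈ -1.4667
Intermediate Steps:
46/(-30 + 0) + 1/(5 + 10) = 46/(-30) + 1/15 = -1/30*46 + 1/15 = -23/15 + 1/15 = -22/15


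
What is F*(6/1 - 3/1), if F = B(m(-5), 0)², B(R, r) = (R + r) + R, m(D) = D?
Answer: 300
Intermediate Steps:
B(R, r) = r + 2*R
F = 100 (F = (0 + 2*(-5))² = (0 - 10)² = (-10)² = 100)
F*(6/1 - 3/1) = 100*(6/1 - 3/1) = 100*(6*1 - 3*1) = 100*(6 - 3) = 100*3 = 300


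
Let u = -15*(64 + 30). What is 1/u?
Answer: -1/1410 ≈ -0.00070922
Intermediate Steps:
u = -1410 (u = -15*94 = -1410)
1/u = 1/(-1410) = -1/1410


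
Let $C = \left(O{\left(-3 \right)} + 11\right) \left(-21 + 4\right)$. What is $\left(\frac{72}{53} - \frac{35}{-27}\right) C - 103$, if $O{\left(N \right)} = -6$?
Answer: $- \frac{470308}{1431} \approx -328.66$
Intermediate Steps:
$C = -85$ ($C = \left(-6 + 11\right) \left(-21 + 4\right) = 5 \left(-17\right) = -85$)
$\left(\frac{72}{53} - \frac{35}{-27}\right) C - 103 = \left(\frac{72}{53} - \frac{35}{-27}\right) \left(-85\right) - 103 = \left(72 \cdot \frac{1}{53} - - \frac{35}{27}\right) \left(-85\right) - 103 = \left(\frac{72}{53} + \frac{35}{27}\right) \left(-85\right) - 103 = \frac{3799}{1431} \left(-85\right) - 103 = - \frac{322915}{1431} - 103 = - \frac{470308}{1431}$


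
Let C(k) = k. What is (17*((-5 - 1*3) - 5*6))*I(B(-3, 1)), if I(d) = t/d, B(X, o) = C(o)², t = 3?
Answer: -1938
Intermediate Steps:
B(X, o) = o²
I(d) = 3/d
(17*((-5 - 1*3) - 5*6))*I(B(-3, 1)) = (17*((-5 - 1*3) - 5*6))*(3/(1²)) = (17*((-5 - 3) - 30))*(3/1) = (17*(-8 - 30))*(3*1) = (17*(-38))*3 = -646*3 = -1938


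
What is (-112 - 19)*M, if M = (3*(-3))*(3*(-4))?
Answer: -14148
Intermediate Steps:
M = 108 (M = -9*(-12) = 108)
(-112 - 19)*M = (-112 - 19)*108 = -131*108 = -14148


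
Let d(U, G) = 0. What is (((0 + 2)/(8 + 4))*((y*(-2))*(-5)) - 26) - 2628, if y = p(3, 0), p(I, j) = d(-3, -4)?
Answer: -2654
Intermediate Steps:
p(I, j) = 0
y = 0
(((0 + 2)/(8 + 4))*((y*(-2))*(-5)) - 26) - 2628 = (((0 + 2)/(8 + 4))*((0*(-2))*(-5)) - 26) - 2628 = ((2/12)*(0*(-5)) - 26) - 2628 = ((2*(1/12))*0 - 26) - 2628 = ((⅙)*0 - 26) - 2628 = (0 - 26) - 2628 = -26 - 2628 = -2654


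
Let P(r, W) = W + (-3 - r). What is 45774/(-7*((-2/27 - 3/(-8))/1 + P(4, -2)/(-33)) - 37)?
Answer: -108759024/97453 ≈ -1116.0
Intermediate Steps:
P(r, W) = -3 + W - r
45774/(-7*((-2/27 - 3/(-8))/1 + P(4, -2)/(-33)) - 37) = 45774/(-7*((-2/27 - 3/(-8))/1 + (-3 - 2 - 1*4)/(-33)) - 37) = 45774/(-7*((-2*1/27 - 3*(-1/8))*1 + (-3 - 2 - 4)*(-1/33)) - 37) = 45774/(-7*((-2/27 + 3/8)*1 - 9*(-1/33)) - 37) = 45774/(-7*((65/216)*1 + 3/11) - 37) = 45774/(-7*(65/216 + 3/11) - 37) = 45774/(-7*1363/2376 - 37) = 45774/(-9541/2376 - 37) = 45774/(-97453/2376) = 45774*(-2376/97453) = -108759024/97453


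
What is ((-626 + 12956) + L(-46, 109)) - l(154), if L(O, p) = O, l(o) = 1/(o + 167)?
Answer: 3943163/321 ≈ 12284.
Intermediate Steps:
l(o) = 1/(167 + o)
((-626 + 12956) + L(-46, 109)) - l(154) = ((-626 + 12956) - 46) - 1/(167 + 154) = (12330 - 46) - 1/321 = 12284 - 1*1/321 = 12284 - 1/321 = 3943163/321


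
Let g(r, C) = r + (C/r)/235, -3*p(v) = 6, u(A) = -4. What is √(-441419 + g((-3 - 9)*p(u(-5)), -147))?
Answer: I*√390016645030/940 ≈ 664.38*I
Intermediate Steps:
p(v) = -2 (p(v) = -⅓*6 = -2)
g(r, C) = r + C/(235*r) (g(r, C) = r + (C/r)*(1/235) = r + C/(235*r))
√(-441419 + g((-3 - 9)*p(u(-5)), -147)) = √(-441419 + ((-3 - 9)*(-2) + (1/235)*(-147)/((-3 - 9)*(-2)))) = √(-441419 + (-12*(-2) + (1/235)*(-147)/(-12*(-2)))) = √(-441419 + (24 + (1/235)*(-147)/24)) = √(-441419 + (24 + (1/235)*(-147)*(1/24))) = √(-441419 + (24 - 49/1880)) = √(-441419 + 45071/1880) = √(-829822649/1880) = I*√390016645030/940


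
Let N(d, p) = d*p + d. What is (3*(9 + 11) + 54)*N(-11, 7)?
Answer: -10032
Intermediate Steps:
N(d, p) = d + d*p
(3*(9 + 11) + 54)*N(-11, 7) = (3*(9 + 11) + 54)*(-11*(1 + 7)) = (3*20 + 54)*(-11*8) = (60 + 54)*(-88) = 114*(-88) = -10032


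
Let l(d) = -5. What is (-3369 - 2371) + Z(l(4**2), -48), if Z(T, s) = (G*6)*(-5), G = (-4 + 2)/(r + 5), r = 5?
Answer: -5734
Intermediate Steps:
G = -1/5 (G = (-4 + 2)/(5 + 5) = -2/10 = -2*1/10 = -1/5 ≈ -0.20000)
Z(T, s) = 6 (Z(T, s) = -1/5*6*(-5) = -6/5*(-5) = 6)
(-3369 - 2371) + Z(l(4**2), -48) = (-3369 - 2371) + 6 = -5740 + 6 = -5734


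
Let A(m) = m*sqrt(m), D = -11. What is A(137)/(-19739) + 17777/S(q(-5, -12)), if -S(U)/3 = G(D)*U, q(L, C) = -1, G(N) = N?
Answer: -17777/33 - 137*sqrt(137)/19739 ≈ -538.78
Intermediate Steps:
A(m) = m**(3/2)
S(U) = 33*U (S(U) = -(-33)*U = 33*U)
A(137)/(-19739) + 17777/S(q(-5, -12)) = 137**(3/2)/(-19739) + 17777/((33*(-1))) = (137*sqrt(137))*(-1/19739) + 17777/(-33) = -137*sqrt(137)/19739 + 17777*(-1/33) = -137*sqrt(137)/19739 - 17777/33 = -17777/33 - 137*sqrt(137)/19739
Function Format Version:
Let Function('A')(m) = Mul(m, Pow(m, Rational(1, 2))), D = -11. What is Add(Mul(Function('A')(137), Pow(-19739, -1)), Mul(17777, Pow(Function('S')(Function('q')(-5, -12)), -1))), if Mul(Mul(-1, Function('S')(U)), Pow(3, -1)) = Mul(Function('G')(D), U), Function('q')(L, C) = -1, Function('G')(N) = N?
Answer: Add(Rational(-17777, 33), Mul(Rational(-137, 19739), Pow(137, Rational(1, 2)))) ≈ -538.78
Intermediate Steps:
Function('A')(m) = Pow(m, Rational(3, 2))
Function('S')(U) = Mul(33, U) (Function('S')(U) = Mul(-3, Mul(-11, U)) = Mul(33, U))
Add(Mul(Function('A')(137), Pow(-19739, -1)), Mul(17777, Pow(Function('S')(Function('q')(-5, -12)), -1))) = Add(Mul(Pow(137, Rational(3, 2)), Pow(-19739, -1)), Mul(17777, Pow(Mul(33, -1), -1))) = Add(Mul(Mul(137, Pow(137, Rational(1, 2))), Rational(-1, 19739)), Mul(17777, Pow(-33, -1))) = Add(Mul(Rational(-137, 19739), Pow(137, Rational(1, 2))), Mul(17777, Rational(-1, 33))) = Add(Mul(Rational(-137, 19739), Pow(137, Rational(1, 2))), Rational(-17777, 33)) = Add(Rational(-17777, 33), Mul(Rational(-137, 19739), Pow(137, Rational(1, 2))))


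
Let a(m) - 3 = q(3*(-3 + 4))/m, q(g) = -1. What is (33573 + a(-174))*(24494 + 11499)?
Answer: 210279204425/174 ≈ 1.2085e+9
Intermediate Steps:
a(m) = 3 - 1/m
(33573 + a(-174))*(24494 + 11499) = (33573 + (3 - 1/(-174)))*(24494 + 11499) = (33573 + (3 - 1*(-1/174)))*35993 = (33573 + (3 + 1/174))*35993 = (33573 + 523/174)*35993 = (5842225/174)*35993 = 210279204425/174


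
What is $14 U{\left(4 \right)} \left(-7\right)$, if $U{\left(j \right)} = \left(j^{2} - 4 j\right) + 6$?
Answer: $-588$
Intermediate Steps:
$U{\left(j \right)} = 6 + j^{2} - 4 j$
$14 U{\left(4 \right)} \left(-7\right) = 14 \left(6 + 4^{2} - 16\right) \left(-7\right) = 14 \left(6 + 16 - 16\right) \left(-7\right) = 14 \cdot 6 \left(-7\right) = 84 \left(-7\right) = -588$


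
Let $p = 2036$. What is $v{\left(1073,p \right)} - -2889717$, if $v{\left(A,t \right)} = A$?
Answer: $2890790$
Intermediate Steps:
$v{\left(1073,p \right)} - -2889717 = 1073 - -2889717 = 1073 + 2889717 = 2890790$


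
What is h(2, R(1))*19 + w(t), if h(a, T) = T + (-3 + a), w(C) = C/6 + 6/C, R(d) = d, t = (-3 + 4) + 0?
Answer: 37/6 ≈ 6.1667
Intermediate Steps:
t = 1 (t = 1 + 0 = 1)
w(C) = 6/C + C/6 (w(C) = C*(⅙) + 6/C = C/6 + 6/C = 6/C + C/6)
h(a, T) = -3 + T + a
h(2, R(1))*19 + w(t) = (-3 + 1 + 2)*19 + (6/1 + (⅙)*1) = 0*19 + (6*1 + ⅙) = 0 + (6 + ⅙) = 0 + 37/6 = 37/6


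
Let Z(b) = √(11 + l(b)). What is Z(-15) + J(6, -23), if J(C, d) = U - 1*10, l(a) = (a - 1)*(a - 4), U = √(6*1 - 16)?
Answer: -10 + 3*√35 + I*√10 ≈ 7.7482 + 3.1623*I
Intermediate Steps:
U = I*√10 (U = √(6 - 16) = √(-10) = I*√10 ≈ 3.1623*I)
l(a) = (-1 + a)*(-4 + a)
Z(b) = √(15 + b² - 5*b) (Z(b) = √(11 + (4 + b² - 5*b)) = √(15 + b² - 5*b))
J(C, d) = -10 + I*√10 (J(C, d) = I*√10 - 1*10 = I*√10 - 10 = -10 + I*√10)
Z(-15) + J(6, -23) = √(15 + (-15)² - 5*(-15)) + (-10 + I*√10) = √(15 + 225 + 75) + (-10 + I*√10) = √315 + (-10 + I*√10) = 3*√35 + (-10 + I*√10) = -10 + 3*√35 + I*√10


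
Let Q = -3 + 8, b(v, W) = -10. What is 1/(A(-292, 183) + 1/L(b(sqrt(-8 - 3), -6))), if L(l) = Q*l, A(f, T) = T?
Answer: 50/9149 ≈ 0.0054651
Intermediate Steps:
Q = 5
L(l) = 5*l
1/(A(-292, 183) + 1/L(b(sqrt(-8 - 3), -6))) = 1/(183 + 1/(5*(-10))) = 1/(183 + 1/(-50)) = 1/(183 - 1/50) = 1/(9149/50) = 50/9149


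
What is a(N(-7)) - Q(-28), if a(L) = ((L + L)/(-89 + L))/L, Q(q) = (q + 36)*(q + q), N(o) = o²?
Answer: 8959/20 ≈ 447.95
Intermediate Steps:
Q(q) = 2*q*(36 + q) (Q(q) = (36 + q)*(2*q) = 2*q*(36 + q))
a(L) = 2/(-89 + L) (a(L) = ((2*L)/(-89 + L))/L = (2*L/(-89 + L))/L = 2/(-89 + L))
a(N(-7)) - Q(-28) = 2/(-89 + (-7)²) - 2*(-28)*(36 - 28) = 2/(-89 + 49) - 2*(-28)*8 = 2/(-40) - 1*(-448) = 2*(-1/40) + 448 = -1/20 + 448 = 8959/20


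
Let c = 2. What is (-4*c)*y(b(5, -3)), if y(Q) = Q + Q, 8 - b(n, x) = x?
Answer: -176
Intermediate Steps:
b(n, x) = 8 - x
y(Q) = 2*Q
(-4*c)*y(b(5, -3)) = (-4*2)*(2*(8 - 1*(-3))) = -16*(8 + 3) = -16*11 = -8*22 = -176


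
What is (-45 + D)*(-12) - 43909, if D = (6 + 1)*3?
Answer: -43621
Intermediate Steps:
D = 21 (D = 7*3 = 21)
(-45 + D)*(-12) - 43909 = (-45 + 21)*(-12) - 43909 = -24*(-12) - 43909 = 288 - 43909 = -43621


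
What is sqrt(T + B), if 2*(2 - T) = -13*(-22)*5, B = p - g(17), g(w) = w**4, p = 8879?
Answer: I*sqrt(75355) ≈ 274.51*I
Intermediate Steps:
B = -74642 (B = 8879 - 1*17**4 = 8879 - 1*83521 = 8879 - 83521 = -74642)
T = -713 (T = 2 - (-13*(-22))*5/2 = 2 - 143*5 = 2 - 1/2*1430 = 2 - 715 = -713)
sqrt(T + B) = sqrt(-713 - 74642) = sqrt(-75355) = I*sqrt(75355)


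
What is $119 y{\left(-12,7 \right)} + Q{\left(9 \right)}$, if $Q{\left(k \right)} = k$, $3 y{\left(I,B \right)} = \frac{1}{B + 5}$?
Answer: $\frac{443}{36} \approx 12.306$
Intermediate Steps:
$y{\left(I,B \right)} = \frac{1}{3 \left(5 + B\right)}$ ($y{\left(I,B \right)} = \frac{1}{3 \left(B + 5\right)} = \frac{1}{3 \left(5 + B\right)}$)
$119 y{\left(-12,7 \right)} + Q{\left(9 \right)} = 119 \frac{1}{3 \left(5 + 7\right)} + 9 = 119 \frac{1}{3 \cdot 12} + 9 = 119 \cdot \frac{1}{3} \cdot \frac{1}{12} + 9 = 119 \cdot \frac{1}{36} + 9 = \frac{119}{36} + 9 = \frac{443}{36}$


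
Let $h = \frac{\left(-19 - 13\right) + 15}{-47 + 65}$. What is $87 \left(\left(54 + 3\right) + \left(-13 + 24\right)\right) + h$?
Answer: $\frac{106471}{18} \approx 5915.1$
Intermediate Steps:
$h = - \frac{17}{18}$ ($h = \frac{\left(-19 - 13\right) + 15}{18} = \left(-32 + 15\right) \frac{1}{18} = \left(-17\right) \frac{1}{18} = - \frac{17}{18} \approx -0.94444$)
$87 \left(\left(54 + 3\right) + \left(-13 + 24\right)\right) + h = 87 \left(\left(54 + 3\right) + \left(-13 + 24\right)\right) - \frac{17}{18} = 87 \left(57 + 11\right) - \frac{17}{18} = 87 \cdot 68 - \frac{17}{18} = 5916 - \frac{17}{18} = \frac{106471}{18}$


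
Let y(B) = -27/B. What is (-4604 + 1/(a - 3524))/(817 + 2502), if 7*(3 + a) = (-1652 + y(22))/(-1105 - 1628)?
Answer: -6834244516454/4926771536317 ≈ -1.3872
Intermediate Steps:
a = -1226275/420882 (a = -3 + ((-1652 - 27/22)/(-1105 - 1628))/7 = -3 + ((-1652 - 27*1/22)/(-2733))/7 = -3 + ((-1652 - 27/22)*(-1/2733))/7 = -3 + (-36371/22*(-1/2733))/7 = -3 + (⅐)*(36371/60126) = -3 + 36371/420882 = -1226275/420882 ≈ -2.9136)
(-4604 + 1/(a - 3524))/(817 + 2502) = (-4604 + 1/(-1226275/420882 - 3524))/(817 + 2502) = (-4604 + 1/(-1484414443/420882))/3319 = (-4604 - 420882/1484414443)*(1/3319) = -6834244516454/1484414443*1/3319 = -6834244516454/4926771536317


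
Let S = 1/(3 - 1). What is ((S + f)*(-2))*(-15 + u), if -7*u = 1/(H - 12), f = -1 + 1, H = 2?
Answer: 1049/70 ≈ 14.986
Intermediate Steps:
f = 0
S = ½ (S = 1/2 = ½ ≈ 0.50000)
u = 1/70 (u = -1/(7*(2 - 12)) = -⅐/(-10) = -⅐*(-⅒) = 1/70 ≈ 0.014286)
((S + f)*(-2))*(-15 + u) = ((½ + 0)*(-2))*(-15 + 1/70) = ((½)*(-2))*(-1049/70) = -1*(-1049/70) = 1049/70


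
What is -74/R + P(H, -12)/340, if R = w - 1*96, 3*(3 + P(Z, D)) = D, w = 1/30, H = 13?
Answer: 734647/978860 ≈ 0.75051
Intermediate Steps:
w = 1/30 ≈ 0.033333
P(Z, D) = -3 + D/3
R = -2879/30 (R = 1/30 - 1*96 = 1/30 - 96 = -2879/30 ≈ -95.967)
-74/R + P(H, -12)/340 = -74/(-2879/30) + (-3 + (⅓)*(-12))/340 = -74*(-30/2879) + (-3 - 4)*(1/340) = 2220/2879 - 7*1/340 = 2220/2879 - 7/340 = 734647/978860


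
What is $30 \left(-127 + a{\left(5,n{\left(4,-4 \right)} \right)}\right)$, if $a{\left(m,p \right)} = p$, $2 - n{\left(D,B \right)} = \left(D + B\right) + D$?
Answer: $-3870$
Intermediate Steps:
$n{\left(D,B \right)} = 2 - B - 2 D$ ($n{\left(D,B \right)} = 2 - \left(\left(D + B\right) + D\right) = 2 - \left(\left(B + D\right) + D\right) = 2 - \left(B + 2 D\right) = 2 - B - 2 D$)
$30 \left(-127 + a{\left(5,n{\left(4,-4 \right)} \right)}\right) = 30 \left(-127 - 2\right) = 30 \left(-129\right) = -3870$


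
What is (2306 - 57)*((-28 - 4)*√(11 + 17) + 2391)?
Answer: 5377359 - 143936*√7 ≈ 4.9965e+6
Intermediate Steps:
(2306 - 57)*((-28 - 4)*√(11 + 17) + 2391) = 2249*(-64*√7 + 2391) = 2249*(2391 - 64*√7) = 5377359 - 143936*√7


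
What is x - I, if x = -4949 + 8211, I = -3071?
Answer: 6333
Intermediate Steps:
x = 3262
x - I = 3262 - 1*(-3071) = 3262 + 3071 = 6333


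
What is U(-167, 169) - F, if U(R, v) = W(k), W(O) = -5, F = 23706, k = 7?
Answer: -23711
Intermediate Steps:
U(R, v) = -5
U(-167, 169) - F = -5 - 1*23706 = -5 - 23706 = -23711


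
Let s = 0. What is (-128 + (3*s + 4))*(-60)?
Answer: 7440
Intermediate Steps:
(-128 + (3*s + 4))*(-60) = (-128 + (3*0 + 4))*(-60) = (-128 + (0 + 4))*(-60) = (-128 + 4)*(-60) = -124*(-60) = 7440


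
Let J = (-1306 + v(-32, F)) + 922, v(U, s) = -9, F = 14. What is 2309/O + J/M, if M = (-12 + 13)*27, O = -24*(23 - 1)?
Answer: -29983/1584 ≈ -18.929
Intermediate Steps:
O = -528 (O = -24*22 = -528)
M = 27 (M = 1*27 = 27)
J = -393 (J = (-1306 - 9) + 922 = -1315 + 922 = -393)
2309/O + J/M = 2309/(-528) - 393/27 = 2309*(-1/528) - 393*1/27 = -2309/528 - 131/9 = -29983/1584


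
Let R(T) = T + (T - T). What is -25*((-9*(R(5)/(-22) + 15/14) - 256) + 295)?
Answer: -60450/77 ≈ -785.06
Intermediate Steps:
R(T) = T (R(T) = T + 0 = T)
-25*((-9*(R(5)/(-22) + 15/14) - 256) + 295) = -25*((-9*(5/(-22) + 15/14) - 256) + 295) = -25*((-9*(5*(-1/22) + 15*(1/14)) - 256) + 295) = -25*((-9*(-5/22 + 15/14) - 256) + 295) = -25*((-9*65/77 - 256) + 295) = -25*((-585/77 - 256) + 295) = -25*(-20297/77 + 295) = -25*2418/77 = -60450/77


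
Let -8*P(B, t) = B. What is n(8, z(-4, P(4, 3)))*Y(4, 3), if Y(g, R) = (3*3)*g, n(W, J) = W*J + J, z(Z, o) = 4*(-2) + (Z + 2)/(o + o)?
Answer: -1944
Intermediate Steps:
P(B, t) = -B/8
z(Z, o) = -8 + (2 + Z)/(2*o) (z(Z, o) = -8 + (2 + Z)/((2*o)) = -8 + (2 + Z)*(1/(2*o)) = -8 + (2 + Z)/(2*o))
n(W, J) = J + J*W (n(W, J) = J*W + J = J + J*W)
Y(g, R) = 9*g
n(8, z(-4, P(4, 3)))*Y(4, 3) = (((2 - 4 - (-2)*4)/(2*((-1/8*4))))*(1 + 8))*(9*4) = (((2 - 4 - 16*(-1/2))/(2*(-1/2)))*9)*36 = (((1/2)*(-2)*(2 - 4 + 8))*9)*36 = (((1/2)*(-2)*6)*9)*36 = -6*9*36 = -54*36 = -1944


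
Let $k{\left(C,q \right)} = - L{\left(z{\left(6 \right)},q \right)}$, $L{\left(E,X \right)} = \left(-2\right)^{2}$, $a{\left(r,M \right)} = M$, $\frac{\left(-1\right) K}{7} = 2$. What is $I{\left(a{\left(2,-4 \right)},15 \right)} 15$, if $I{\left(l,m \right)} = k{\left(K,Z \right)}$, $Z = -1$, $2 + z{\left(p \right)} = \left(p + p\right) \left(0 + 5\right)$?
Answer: $-60$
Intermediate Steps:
$K = -14$ ($K = \left(-7\right) 2 = -14$)
$z{\left(p \right)} = -2 + 10 p$ ($z{\left(p \right)} = -2 + \left(p + p\right) \left(0 + 5\right) = -2 + 2 p 5 = -2 + 10 p$)
$L{\left(E,X \right)} = 4$
$k{\left(C,q \right)} = -4$ ($k{\left(C,q \right)} = \left(-1\right) 4 = -4$)
$I{\left(l,m \right)} = -4$
$I{\left(a{\left(2,-4 \right)},15 \right)} 15 = \left(-4\right) 15 = -60$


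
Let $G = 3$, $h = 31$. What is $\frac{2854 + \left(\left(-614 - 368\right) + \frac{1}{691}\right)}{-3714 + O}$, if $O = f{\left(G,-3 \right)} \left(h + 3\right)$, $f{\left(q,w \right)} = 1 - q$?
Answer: $- \frac{1293553}{2613362} \approx -0.49498$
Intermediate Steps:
$O = -68$ ($O = \left(1 - 3\right) \left(31 + 3\right) = \left(1 - 3\right) 34 = \left(-2\right) 34 = -68$)
$\frac{2854 + \left(\left(-614 - 368\right) + \frac{1}{691}\right)}{-3714 + O} = \frac{2854 + \left(\left(-614 - 368\right) + \frac{1}{691}\right)}{-3714 - 68} = \frac{2854 + \left(-982 + \frac{1}{691}\right)}{-3782} = \left(2854 - \frac{678561}{691}\right) \left(- \frac{1}{3782}\right) = \frac{1293553}{691} \left(- \frac{1}{3782}\right) = - \frac{1293553}{2613362}$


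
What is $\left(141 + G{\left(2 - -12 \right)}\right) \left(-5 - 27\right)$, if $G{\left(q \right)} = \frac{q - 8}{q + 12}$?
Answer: $- \frac{58752}{13} \approx -4519.4$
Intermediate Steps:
$G{\left(q \right)} = \frac{-8 + q}{12 + q}$
$\left(141 + G{\left(2 - -12 \right)}\right) \left(-5 - 27\right) = \left(141 + \frac{-8 + \left(2 - -12\right)}{12 + \left(2 - -12\right)}\right) \left(-5 - 27\right) = \left(141 + \frac{-8 + \left(2 + 12\right)}{12 + \left(2 + 12\right)}\right) \left(-32\right) = \left(141 + \frac{-8 + 14}{12 + 14}\right) \left(-32\right) = \left(141 + \frac{1}{26} \cdot 6\right) \left(-32\right) = \left(141 + \frac{3}{13}\right) \left(-32\right) = \frac{1836}{13} \left(-32\right) = - \frac{58752}{13}$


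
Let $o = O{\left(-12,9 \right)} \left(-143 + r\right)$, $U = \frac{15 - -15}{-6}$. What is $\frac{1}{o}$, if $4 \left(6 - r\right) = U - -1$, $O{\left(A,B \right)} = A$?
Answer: $\frac{1}{1632} \approx 0.00061275$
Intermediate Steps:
$U = -5$ ($U = \left(15 + 15\right) \left(- \frac{1}{6}\right) = 30 \left(- \frac{1}{6}\right) = -5$)
$r = 7$ ($r = 6 - \frac{-5 - -1}{4} = 6 - \frac{-5 + \left(-22 + 23\right)}{4} = 6 - \frac{-5 + 1}{4} = 6 - -1 = 6 + 1 = 7$)
$o = 1632$ ($o = - 12 \left(-143 + 7\right) = \left(-12\right) \left(-136\right) = 1632$)
$\frac{1}{o} = \frac{1}{1632}$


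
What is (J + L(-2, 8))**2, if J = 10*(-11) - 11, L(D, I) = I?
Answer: 12769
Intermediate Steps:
J = -121 (J = -110 - 11 = -121)
(J + L(-2, 8))**2 = (-121 + 8)**2 = (-113)**2 = 12769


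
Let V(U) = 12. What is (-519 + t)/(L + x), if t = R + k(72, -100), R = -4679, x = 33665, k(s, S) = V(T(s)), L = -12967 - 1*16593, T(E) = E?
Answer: -5186/4105 ≈ -1.2633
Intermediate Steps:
L = -29560 (L = -12967 - 16593 = -29560)
k(s, S) = 12
t = -4667 (t = -4679 + 12 = -4667)
(-519 + t)/(L + x) = (-519 - 4667)/(-29560 + 33665) = -5186/4105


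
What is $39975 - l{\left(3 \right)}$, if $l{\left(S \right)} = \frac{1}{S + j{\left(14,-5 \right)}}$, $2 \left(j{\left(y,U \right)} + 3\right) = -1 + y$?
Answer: $\frac{519673}{13} \approx 39975.0$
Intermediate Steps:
$j{\left(y,U \right)} = - \frac{7}{2} + \frac{y}{2}$ ($j{\left(y,U \right)} = -3 + \frac{-1 + y}{2} = -3 + \left(- \frac{1}{2} + \frac{y}{2}\right) = - \frac{7}{2} + \frac{y}{2}$)
$l{\left(S \right)} = \frac{1}{\frac{7}{2} + S}$ ($l{\left(S \right)} = \frac{1}{S + \left(- \frac{7}{2} + \frac{1}{2} \cdot 14\right)} = \frac{1}{S + \left(- \frac{7}{2} + 7\right)} = \frac{1}{S + \frac{7}{2}} = \frac{1}{\frac{7}{2} + S}$)
$39975 - l{\left(3 \right)} = 39975 - \frac{2}{7 + 2 \cdot 3} = 39975 - \frac{2}{7 + 6} = 39975 - \frac{2}{13} = \frac{519673}{13}$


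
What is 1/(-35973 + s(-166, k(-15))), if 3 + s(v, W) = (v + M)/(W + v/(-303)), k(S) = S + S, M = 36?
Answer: -4462/160505217 ≈ -2.7800e-5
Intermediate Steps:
k(S) = 2*S
s(v, W) = -3 + (36 + v)/(W - v/303) (s(v, W) = -3 + (v + 36)/(W + v/(-303)) = -3 + (36 + v)/(W + v*(-1/303)) = -3 + (36 + v)/(W - v/303))
1/(-35973 + s(-166, k(-15))) = 1/(-35973 + 9*(1212 - 202*(-15) + 34*(-166))/(-1*(-166) + 303*(2*(-15)))) = 1/(-35973 + 9*(1212 - 101*(-30) - 5644)/(166 + 303*(-30))) = 1/(-35973 + 9*(1212 + 3030 - 5644)/(166 - 9090)) = 1/(-35973 + 9*(-1402)/(-8924)) = 1/(-35973 + 9*(-1/8924)*(-1402)) = 1/(-35973 + 6309/4462) = 1/(-160505217/4462) = -4462/160505217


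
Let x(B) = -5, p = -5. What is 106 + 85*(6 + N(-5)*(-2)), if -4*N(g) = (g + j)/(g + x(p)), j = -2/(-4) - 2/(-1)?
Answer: 5013/8 ≈ 626.63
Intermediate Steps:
j = 5/2 (j = -2*(-1/4) - 2*(-1) = 1/2 + 2 = 5/2 ≈ 2.5000)
N(g) = -(5/2 + g)/(4*(-5 + g)) (N(g) = -(g + 5/2)/(4*(g - 5)) = -(5/2 + g)/(4*(-5 + g)))
106 + 85*(6 + N(-5)*(-2)) = 106 + 85*(6 + ((-5 - 2*(-5))/(8*(-5 - 5)))*(-2)) = 106 + 85*(6 + ((1/8)*(-5 + 10)/(-10))*(-2)) = 106 + 85*(6 + ((1/8)*(-1/10)*5)*(-2)) = 106 + 85*(6 - 1/16*(-2)) = 106 + 85*(6 + 1/8) = 106 + 85*(49/8) = 106 + 4165/8 = 5013/8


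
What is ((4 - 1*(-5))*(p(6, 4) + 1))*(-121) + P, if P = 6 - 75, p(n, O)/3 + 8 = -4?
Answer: 38046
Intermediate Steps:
p(n, O) = -36 (p(n, O) = -24 + 3*(-4) = -24 - 12 = -36)
P = -69
((4 - 1*(-5))*(p(6, 4) + 1))*(-121) + P = ((4 - 1*(-5))*(-36 + 1))*(-121) - 69 = ((4 + 5)*(-35))*(-121) - 69 = (9*(-35))*(-121) - 69 = -315*(-121) - 69 = 38115 - 69 = 38046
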